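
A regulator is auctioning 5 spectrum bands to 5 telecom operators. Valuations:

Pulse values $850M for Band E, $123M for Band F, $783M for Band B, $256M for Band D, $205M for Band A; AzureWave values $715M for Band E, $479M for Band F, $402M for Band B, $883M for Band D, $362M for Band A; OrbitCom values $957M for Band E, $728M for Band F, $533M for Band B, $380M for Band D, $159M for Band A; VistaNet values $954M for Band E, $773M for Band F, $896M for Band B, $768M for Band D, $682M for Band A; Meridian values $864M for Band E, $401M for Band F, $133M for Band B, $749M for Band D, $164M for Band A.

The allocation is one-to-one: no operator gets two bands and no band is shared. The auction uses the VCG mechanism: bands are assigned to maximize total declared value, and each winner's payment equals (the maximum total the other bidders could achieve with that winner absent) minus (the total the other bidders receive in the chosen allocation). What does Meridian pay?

Efficient allocation: Pulse→Band B ($783M), AzureWave→Band D ($883M), OrbitCom→Band F ($728M), VistaNet→Band A ($682M), Meridian→Band E ($864M); total welfare W = $3940M.
Meridian receives Band E at value $864M, so the others get W − 864 = $3076M.
Without Meridian: best allocation of the remaining 4 bidders over all 5 bands is Pulse→Band B ($783M), AzureWave→Band D ($883M), OrbitCom→Band E ($957M), VistaNet→Band F ($773M), total $3396M.
VCG payment = (others' best without Meridian) − (others' welfare with Meridian) = 3396 − 3076 = $320M.

Meridian pays $320M.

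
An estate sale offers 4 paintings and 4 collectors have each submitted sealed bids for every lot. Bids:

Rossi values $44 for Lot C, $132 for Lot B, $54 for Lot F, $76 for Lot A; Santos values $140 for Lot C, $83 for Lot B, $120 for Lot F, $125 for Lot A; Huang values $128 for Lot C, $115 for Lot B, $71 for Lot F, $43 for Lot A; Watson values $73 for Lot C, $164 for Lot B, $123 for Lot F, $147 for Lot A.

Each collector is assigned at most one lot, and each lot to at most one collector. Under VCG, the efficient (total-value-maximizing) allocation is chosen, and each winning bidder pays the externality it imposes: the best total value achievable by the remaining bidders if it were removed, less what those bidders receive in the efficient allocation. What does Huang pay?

Huang pays $20.

Efficient allocation: Rossi→Lot B ($132), Santos→Lot F ($120), Huang→Lot C ($128), Watson→Lot A ($147); total welfare W = $527.
Huang receives Lot C at value $128, so the others get W − 128 = $399.
Without Huang: best allocation of the remaining 3 bidders over all 4 lots is Rossi→Lot B ($132), Santos→Lot C ($140), Watson→Lot A ($147), total $419.
VCG payment = (others' best without Huang) − (others' welfare with Huang) = 419 − 399 = $20.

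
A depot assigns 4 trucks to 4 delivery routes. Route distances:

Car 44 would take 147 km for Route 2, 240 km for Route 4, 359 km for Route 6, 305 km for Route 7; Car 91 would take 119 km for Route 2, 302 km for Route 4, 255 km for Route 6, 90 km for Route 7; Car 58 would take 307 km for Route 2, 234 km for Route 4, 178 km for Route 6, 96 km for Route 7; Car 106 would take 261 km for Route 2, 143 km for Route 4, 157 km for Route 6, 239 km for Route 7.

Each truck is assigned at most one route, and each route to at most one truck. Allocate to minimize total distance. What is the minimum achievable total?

Optimal: Car 44→Route 2 (147 km), Car 91→Route 7 (90 km), Car 58→Route 6 (178 km), Car 106→Route 4 (143 km) — total 147+90+178+143 = 558 km.
Column-greedy (each route in turn goes to its cheapest remaining truck) gives 745 km, worse by 187.
Next-best assignment: Car 44→Route 4, Car 91→Route 2, Car 58→Route 7, Car 106→Route 6 = 612 km.
Swapping Car 106↔Car 58 (Car 106→Route 6 157 km, Car 58→Route 4 234 km) adds 70.
Checked against all permutations: 558 km is optimal.

Min total: 558 km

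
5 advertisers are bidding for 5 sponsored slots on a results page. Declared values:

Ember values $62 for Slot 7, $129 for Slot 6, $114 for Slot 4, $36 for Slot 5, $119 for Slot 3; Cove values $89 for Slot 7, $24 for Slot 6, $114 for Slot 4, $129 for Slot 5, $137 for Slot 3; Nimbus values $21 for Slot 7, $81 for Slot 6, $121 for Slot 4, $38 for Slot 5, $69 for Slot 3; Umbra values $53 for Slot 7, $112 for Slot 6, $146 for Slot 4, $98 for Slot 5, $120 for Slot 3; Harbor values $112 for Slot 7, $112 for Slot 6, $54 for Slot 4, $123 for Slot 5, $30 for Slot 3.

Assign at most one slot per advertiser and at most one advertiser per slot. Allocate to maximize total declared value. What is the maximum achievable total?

Max total: $611

Treat this as an assignment problem: match each advertiser to one slot.
Optimal: Ember→Slot 6 ($129), Cove→Slot 5 ($129), Nimbus→Slot 4 ($121), Umbra→Slot 3 ($120), Harbor→Slot 7 ($112) — total 129+129+121+120+112 = $611.
Row-greedy (each advertiser in turn takes its best remaining slot) gives $597, worse by 14.
Next-best assignment: Ember→Slot 6, Cove→Slot 3, Nimbus→Slot 4, Umbra→Slot 5, Harbor→Slot 7 = $597.
Swapping Cove↔Harbor (Cove→Slot 7 $89, Harbor→Slot 5 $123) loses 29.
Checked against all permutations: $611 is optimal.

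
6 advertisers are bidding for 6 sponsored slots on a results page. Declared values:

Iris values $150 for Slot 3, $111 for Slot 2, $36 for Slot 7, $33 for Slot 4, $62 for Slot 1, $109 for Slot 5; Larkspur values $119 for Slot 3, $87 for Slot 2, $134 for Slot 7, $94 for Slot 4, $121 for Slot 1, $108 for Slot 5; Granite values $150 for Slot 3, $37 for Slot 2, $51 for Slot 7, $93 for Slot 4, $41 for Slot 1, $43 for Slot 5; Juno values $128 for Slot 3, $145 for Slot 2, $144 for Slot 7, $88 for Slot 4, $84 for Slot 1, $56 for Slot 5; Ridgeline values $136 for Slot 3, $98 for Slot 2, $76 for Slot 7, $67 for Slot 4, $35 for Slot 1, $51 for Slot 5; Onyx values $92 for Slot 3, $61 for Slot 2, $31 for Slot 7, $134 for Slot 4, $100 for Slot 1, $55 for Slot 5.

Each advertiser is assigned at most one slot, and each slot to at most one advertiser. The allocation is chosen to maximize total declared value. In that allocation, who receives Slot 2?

Ridgeline receives Slot 2.

This is the linear assignment problem.
Optimal: Iris→Slot 5 ($109), Larkspur→Slot 1 ($121), Granite→Slot 3 ($150), Juno→Slot 7 ($144), Ridgeline→Slot 2 ($98), Onyx→Slot 4 ($134) — total 109+121+150+144+98+134 = $756.
Row-greedy (each advertiser in turn takes its best remaining slot) gives $673, worse by 83.
Next-best assignment: Iris→Slot 5, Larkspur→Slot 1, Granite→Slot 3, Juno→Slot 2, Ridgeline→Slot 7, Onyx→Slot 4 = $735.
Ridgeline's own top slot is Slot 3 ($136), but forcing Ridgeline→Slot 3 and reassigning the rest optimally gives only $717 — worse by 39.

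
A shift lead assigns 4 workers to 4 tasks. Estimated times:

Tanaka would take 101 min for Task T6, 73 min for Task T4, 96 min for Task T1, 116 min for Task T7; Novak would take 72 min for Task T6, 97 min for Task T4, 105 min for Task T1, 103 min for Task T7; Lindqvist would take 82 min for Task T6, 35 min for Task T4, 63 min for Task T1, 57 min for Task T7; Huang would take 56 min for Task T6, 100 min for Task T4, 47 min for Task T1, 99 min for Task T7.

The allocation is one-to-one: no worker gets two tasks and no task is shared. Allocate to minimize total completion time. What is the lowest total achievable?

Optimal: Tanaka→Task T4 (73 min), Novak→Task T6 (72 min), Lindqvist→Task T7 (57 min), Huang→Task T1 (47 min) — total 73+72+57+47 = 249 min.
Column-greedy (each task in turn goes to its cheapest remaining worker) gives 290 min, worse by 41.
Next-best assignment: Tanaka→Task T7, Novak→Task T6, Lindqvist→Task T4, Huang→Task T1 = 270 min.
Swapping Huang↔Lindqvist (Huang→Task T7 99 min, Lindqvist→Task T1 63 min) adds 58.
No other one-to-one assignment undercuts 249 min.

Min total: 249 min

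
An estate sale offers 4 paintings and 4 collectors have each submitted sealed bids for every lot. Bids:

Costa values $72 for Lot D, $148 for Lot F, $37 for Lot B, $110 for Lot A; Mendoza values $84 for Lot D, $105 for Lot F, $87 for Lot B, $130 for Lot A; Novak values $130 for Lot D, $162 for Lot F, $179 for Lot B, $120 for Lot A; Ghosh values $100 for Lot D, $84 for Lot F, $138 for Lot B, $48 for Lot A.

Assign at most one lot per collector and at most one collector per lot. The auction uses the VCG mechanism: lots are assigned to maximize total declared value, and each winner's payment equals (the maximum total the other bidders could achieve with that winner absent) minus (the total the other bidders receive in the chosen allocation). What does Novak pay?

Efficient allocation: Costa→Lot F ($148), Mendoza→Lot A ($130), Novak→Lot B ($179), Ghosh→Lot D ($100); total welfare W = $557.
Novak receives Lot B at value $179, so the others get W − 179 = $378.
Without Novak: best allocation of the remaining 3 bidders over all 4 lots is Costa→Lot F ($148), Mendoza→Lot A ($130), Ghosh→Lot B ($138), total $416.
VCG payment = (others' best without Novak) − (others' welfare with Novak) = 416 − 378 = $38.

Novak pays $38.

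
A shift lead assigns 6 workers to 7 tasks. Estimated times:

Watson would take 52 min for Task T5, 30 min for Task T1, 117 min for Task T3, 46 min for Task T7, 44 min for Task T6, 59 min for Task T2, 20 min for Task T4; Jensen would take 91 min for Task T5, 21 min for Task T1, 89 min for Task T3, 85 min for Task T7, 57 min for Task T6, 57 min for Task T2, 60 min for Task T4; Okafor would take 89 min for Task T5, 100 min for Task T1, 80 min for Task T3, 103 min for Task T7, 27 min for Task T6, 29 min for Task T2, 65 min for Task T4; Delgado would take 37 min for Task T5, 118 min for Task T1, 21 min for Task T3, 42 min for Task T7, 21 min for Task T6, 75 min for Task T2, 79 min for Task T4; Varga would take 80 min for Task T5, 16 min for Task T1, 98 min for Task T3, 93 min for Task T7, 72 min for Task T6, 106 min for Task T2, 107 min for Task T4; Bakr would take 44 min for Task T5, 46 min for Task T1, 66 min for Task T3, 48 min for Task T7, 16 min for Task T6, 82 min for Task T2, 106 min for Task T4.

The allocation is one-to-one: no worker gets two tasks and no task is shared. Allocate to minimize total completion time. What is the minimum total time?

Minimum total: 185 min

Optimal: Watson→Task T4 (20 min), Jensen→Task T2 (57 min), Okafor→Task T6 (27 min), Delgado→Task T3 (21 min), Varga→Task T1 (16 min), Bakr→Task T5 (44 min) — total 20+57+27+21+16+44 = 185 min.
Row-greedy (each worker in turn takes its cheapest remaining task) gives 217 min, worse by 32.
Next-best assignment: Watson→Task T4, Jensen→Task T1, Okafor→Task T2, Delgado→Task T3, Varga→Task T5, Bakr→Task T6 = 187 min.
Swapping Jensen↔Bakr (Jensen→Task T5 91 min, Bakr→Task T2 82 min) adds 72.
Every other assignment is strictly worse.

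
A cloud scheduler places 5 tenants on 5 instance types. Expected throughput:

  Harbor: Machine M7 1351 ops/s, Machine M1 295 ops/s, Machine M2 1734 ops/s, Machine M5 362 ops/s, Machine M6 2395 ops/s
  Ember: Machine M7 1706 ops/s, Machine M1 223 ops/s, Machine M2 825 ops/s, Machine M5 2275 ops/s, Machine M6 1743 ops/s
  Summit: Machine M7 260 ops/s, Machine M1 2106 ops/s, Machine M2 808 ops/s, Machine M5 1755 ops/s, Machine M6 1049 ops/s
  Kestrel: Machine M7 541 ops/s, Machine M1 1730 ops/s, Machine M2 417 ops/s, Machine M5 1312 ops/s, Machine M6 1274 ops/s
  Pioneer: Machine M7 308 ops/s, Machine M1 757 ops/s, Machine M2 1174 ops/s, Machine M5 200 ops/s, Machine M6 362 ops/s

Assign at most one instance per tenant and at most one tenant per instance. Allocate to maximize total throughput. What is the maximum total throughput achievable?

This is the linear assignment problem.
Optimal: Harbor→Machine M6 (2395 ops/s), Ember→Machine M7 (1706 ops/s), Summit→Machine M5 (1755 ops/s), Kestrel→Machine M1 (1730 ops/s), Pioneer→Machine M2 (1174 ops/s) — total 2395+1706+1755+1730+1174 = 8760 ops/s.
Row-greedy (each tenant in turn takes its best remaining instance) gives 8491 ops/s, worse by 269.
Next-best assignment: Harbor→Machine M6, Ember→Machine M7, Summit→Machine M1, Kestrel→Machine M5, Pioneer→Machine M2 = 8693 ops/s.
Checked against all permutations: 8760 ops/s is optimal.

Max total: 8760 ops/s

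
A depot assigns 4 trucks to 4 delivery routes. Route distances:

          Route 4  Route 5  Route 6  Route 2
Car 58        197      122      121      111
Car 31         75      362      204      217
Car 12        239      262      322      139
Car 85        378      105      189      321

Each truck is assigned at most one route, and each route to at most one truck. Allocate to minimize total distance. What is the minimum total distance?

Min total: 440 km

This is a one-to-one assignment (minimum-cost bipartite matching).
Optimal: Car 58→Route 6 (121 km), Car 31→Route 4 (75 km), Car 12→Route 2 (139 km), Car 85→Route 5 (105 km) — total 121+75+139+105 = 440 km.
Row-greedy (each truck in turn takes its cheapest remaining route) gives 637 km, worse by 197.
Next-best assignment: Car 58→Route 5, Car 31→Route 4, Car 12→Route 2, Car 85→Route 6 = 525 km.
Swapping Car 58↔Car 85 (Car 58→Route 5 122 km, Car 85→Route 6 189 km) adds 85.
Checked against all permutations: 440 km is optimal.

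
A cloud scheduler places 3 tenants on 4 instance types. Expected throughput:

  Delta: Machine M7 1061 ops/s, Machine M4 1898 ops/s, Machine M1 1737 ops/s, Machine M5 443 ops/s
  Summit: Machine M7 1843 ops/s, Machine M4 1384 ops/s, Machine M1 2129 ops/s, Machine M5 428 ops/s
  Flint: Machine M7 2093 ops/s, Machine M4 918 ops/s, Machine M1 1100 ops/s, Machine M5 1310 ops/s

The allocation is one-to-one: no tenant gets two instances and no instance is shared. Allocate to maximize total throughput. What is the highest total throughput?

Optimal: Delta→Machine M4 (1898 ops/s), Summit→Machine M1 (2129 ops/s), Flint→Machine M7 (2093 ops/s) — total 1898+2129+2093 = 6120 ops/s.
Next-best assignment: Delta→Machine M4, Summit→Machine M1, Flint→Machine M5 = 5337 ops/s.

Max total: 6120 ops/s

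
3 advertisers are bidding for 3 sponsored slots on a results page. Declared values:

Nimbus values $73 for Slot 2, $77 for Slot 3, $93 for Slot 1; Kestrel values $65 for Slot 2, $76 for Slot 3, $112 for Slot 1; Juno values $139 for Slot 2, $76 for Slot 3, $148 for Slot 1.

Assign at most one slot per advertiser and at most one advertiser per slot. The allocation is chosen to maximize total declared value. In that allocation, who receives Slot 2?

Juno receives Slot 2.

Optimal: Nimbus→Slot 3 ($77), Kestrel→Slot 1 ($112), Juno→Slot 2 ($139) — total 77+112+139 = $328.
Max-entry greedy (repeatedly take the single best remaining cell) gives $290, worse by 38.
Swapping Nimbus↔Juno (Nimbus→Slot 2 $73, Juno→Slot 3 $76) loses 67.
Every other assignment is strictly worse.
Juno's own top slot is Slot 1 ($148), but forcing Juno→Slot 1 and reassigning the rest optimally gives only $297 — worse by 31.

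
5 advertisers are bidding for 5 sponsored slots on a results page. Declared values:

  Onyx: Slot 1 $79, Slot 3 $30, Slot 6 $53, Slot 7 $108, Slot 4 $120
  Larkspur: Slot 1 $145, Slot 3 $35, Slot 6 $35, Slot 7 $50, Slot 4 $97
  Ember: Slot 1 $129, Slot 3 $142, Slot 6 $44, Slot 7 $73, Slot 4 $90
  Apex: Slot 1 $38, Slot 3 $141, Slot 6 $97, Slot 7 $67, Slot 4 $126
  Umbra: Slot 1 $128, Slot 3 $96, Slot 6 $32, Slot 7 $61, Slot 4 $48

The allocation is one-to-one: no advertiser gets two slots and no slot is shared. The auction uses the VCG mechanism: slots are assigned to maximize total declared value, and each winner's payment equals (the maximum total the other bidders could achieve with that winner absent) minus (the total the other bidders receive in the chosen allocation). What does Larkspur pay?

Larkspur pays $29.

Efficient allocation: Onyx→Slot 7 ($108), Larkspur→Slot 4 ($97), Ember→Slot 3 ($142), Apex→Slot 6 ($97), Umbra→Slot 1 ($128); total welfare W = $572.
Larkspur receives Slot 4 at value $97, so the others get W − 97 = $475.
Without Larkspur: best allocation of the remaining 4 bidders over all 5 slots is Onyx→Slot 7 ($108), Ember→Slot 3 ($142), Apex→Slot 4 ($126), Umbra→Slot 1 ($128), total $504.
VCG payment = (others' best without Larkspur) − (others' welfare with Larkspur) = 504 − 475 = $29.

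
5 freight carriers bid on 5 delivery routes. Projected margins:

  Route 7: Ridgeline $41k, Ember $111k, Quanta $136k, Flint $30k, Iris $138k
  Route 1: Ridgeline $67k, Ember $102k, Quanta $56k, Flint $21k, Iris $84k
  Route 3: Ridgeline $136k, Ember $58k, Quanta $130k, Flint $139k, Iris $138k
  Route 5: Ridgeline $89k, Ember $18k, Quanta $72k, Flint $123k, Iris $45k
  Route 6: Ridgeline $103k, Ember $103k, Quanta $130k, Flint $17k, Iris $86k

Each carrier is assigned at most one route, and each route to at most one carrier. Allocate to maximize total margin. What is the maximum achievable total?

Max total: $629k

This is the linear assignment problem.
Optimal: Ridgeline→Route 3 ($136k), Ember→Route 1 ($102k), Quanta→Route 6 ($130k), Flint→Route 5 ($123k), Iris→Route 7 ($138k) — total 136+102+130+123+138 = $629k.
Column-greedy (each route in turn goes to its best remaining carrier) gives $598k, worse by 31.
Next-best assignment: Ridgeline→Route 6, Ember→Route 1, Quanta→Route 7, Flint→Route 5, Iris→Route 3 = $602k.
Checked against all permutations: $629k is optimal.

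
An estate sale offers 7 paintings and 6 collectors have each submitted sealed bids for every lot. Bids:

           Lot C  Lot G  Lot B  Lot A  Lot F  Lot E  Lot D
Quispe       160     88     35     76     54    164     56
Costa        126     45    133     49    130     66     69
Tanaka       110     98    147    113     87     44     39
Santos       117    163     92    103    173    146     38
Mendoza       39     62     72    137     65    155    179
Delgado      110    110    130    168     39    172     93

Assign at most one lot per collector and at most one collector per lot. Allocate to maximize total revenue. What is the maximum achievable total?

Max total: $957

Optimal: Quispe→Lot E ($164), Costa→Lot C ($126), Tanaka→Lot B ($147), Santos→Lot F ($173), Mendoza→Lot D ($179), Delgado→Lot A ($168) — total 164+126+147+173+179+168 = $957.
Row-greedy (each collector in turn takes its best remaining lot) gives $872, worse by 85.
Next-best assignment: Quispe→Lot C, Costa→Lot F, Tanaka→Lot B, Santos→Lot G, Mendoza→Lot D, Delgado→Lot E = $951.
Swapping Tanaka↔Delgado (Tanaka→Lot A $113, Delgado→Lot B $130) loses 72.
No other one-to-one assignment exceeds $957.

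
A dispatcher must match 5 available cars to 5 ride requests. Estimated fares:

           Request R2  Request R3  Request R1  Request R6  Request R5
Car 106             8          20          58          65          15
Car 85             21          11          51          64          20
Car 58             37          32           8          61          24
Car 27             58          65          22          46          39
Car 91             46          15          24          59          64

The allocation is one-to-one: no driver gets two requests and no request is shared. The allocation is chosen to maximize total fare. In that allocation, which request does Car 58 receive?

Car 58 receives Request R2.

Optimal: Car 106→Request R1 ($58), Car 85→Request R6 ($64), Car 58→Request R2 ($37), Car 27→Request R3 ($65), Car 91→Request R5 ($64) — total 58+64+37+65+64 = $288.
Column-greedy (each request in turn goes to its best remaining driver) gives $276, worse by 12.
Swapping Car 106↔Car 27 (Car 106→Request R3 $20, Car 27→Request R1 $22) loses 81.
Car 58's own top request is Request R6 ($61), but forcing Car 58→Request R6 and reassigning the rest optimally gives only $269 — worse by 19.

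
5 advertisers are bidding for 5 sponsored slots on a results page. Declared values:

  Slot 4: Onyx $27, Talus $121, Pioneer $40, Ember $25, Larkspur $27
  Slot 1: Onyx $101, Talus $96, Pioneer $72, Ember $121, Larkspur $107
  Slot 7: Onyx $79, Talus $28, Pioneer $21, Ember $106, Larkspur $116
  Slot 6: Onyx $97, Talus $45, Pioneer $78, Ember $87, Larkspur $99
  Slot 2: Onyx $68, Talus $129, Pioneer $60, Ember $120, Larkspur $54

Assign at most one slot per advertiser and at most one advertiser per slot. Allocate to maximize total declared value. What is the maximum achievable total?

Maximum total: $536

Optimal: Onyx→Slot 1 ($101), Talus→Slot 4 ($121), Pioneer→Slot 6 ($78), Ember→Slot 2 ($120), Larkspur→Slot 7 ($116) — total 101+121+78+120+116 = $536.
Row-greedy (each advertiser in turn takes its best remaining slot) gives $441, worse by 95.
Next-best assignment: Onyx→Slot 6, Talus→Slot 4, Pioneer→Slot 1, Ember→Slot 2, Larkspur→Slot 7 = $526.
No other one-to-one assignment exceeds $536.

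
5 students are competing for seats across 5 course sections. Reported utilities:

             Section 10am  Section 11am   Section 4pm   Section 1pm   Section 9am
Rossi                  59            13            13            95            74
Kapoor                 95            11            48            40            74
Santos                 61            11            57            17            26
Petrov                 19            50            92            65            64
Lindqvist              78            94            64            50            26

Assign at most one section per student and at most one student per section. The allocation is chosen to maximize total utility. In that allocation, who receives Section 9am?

Optimal: Rossi→Section 1pm (95 points), Kapoor→Section 9am (74 points), Santos→Section 10am (61 points), Petrov→Section 4pm (92 points), Lindqvist→Section 11am (94 points) — total 95+74+61+92+94 = 416 points.
Column-greedy (each section in turn goes to its best remaining student) gives 402 points, worse by 14.
Next-best assignment: Rossi→Section 1pm, Kapoor→Section 10am, Santos→Section 4pm, Petrov→Section 9am, Lindqvist→Section 11am = 405 points.
Every other assignment is strictly worse.
Kapoor's own top section is Section 10am (95 points), but forcing Kapoor→Section 10am and reassigning the rest optimally gives only 405 points — worse by 11.

Kapoor receives Section 9am.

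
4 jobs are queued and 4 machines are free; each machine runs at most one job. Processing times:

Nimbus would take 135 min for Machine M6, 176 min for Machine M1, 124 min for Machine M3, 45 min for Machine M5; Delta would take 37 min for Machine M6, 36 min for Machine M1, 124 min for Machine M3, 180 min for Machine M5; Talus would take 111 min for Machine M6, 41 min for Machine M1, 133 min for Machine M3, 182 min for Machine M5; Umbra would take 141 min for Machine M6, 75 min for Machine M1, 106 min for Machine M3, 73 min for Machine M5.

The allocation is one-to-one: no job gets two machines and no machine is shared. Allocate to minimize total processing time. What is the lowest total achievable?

Minimum total: 229 min

This is a one-to-one assignment (minimum-cost bipartite matching).
Optimal: Nimbus→Machine M5 (45 min), Delta→Machine M6 (37 min), Talus→Machine M1 (41 min), Umbra→Machine M3 (106 min) — total 45+37+41+106 = 229 min.
Row-greedy (each job in turn takes its cheapest remaining machine) gives 298 min, worse by 69.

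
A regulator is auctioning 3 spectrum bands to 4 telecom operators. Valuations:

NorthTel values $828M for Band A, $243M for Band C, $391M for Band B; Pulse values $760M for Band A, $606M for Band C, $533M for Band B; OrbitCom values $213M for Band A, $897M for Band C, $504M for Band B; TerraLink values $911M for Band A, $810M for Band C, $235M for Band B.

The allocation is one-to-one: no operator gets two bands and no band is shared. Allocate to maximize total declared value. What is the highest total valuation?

This is the linear assignment problem.
Optimal: TerraLink→Band A ($911M), OrbitCom→Band C ($897M), Pulse→Band B ($533M) — total 911+897+533 = $2341M.
Every other assignment is strictly worse.

Max total: $2341M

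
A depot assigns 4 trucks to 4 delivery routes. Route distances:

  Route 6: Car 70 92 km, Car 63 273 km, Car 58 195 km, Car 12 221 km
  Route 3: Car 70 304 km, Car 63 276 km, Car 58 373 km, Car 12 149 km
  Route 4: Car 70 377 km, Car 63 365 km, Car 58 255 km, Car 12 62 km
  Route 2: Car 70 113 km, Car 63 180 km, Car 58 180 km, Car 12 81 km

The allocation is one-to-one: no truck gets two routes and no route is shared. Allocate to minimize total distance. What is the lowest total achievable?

Optimal: Car 70→Route 6 (92 km), Car 63→Route 3 (276 km), Car 58→Route 2 (180 km), Car 12→Route 4 (62 km) — total 92+276+180+62 = 610 km.
Min-entry greedy (repeatedly take the single cheapest remaining cell) gives 707 km, worse by 97.
Swapping Car 70↔Car 58 (Car 70→Route 2 113 km, Car 58→Route 6 195 km) adds 36.

Min total: 610 km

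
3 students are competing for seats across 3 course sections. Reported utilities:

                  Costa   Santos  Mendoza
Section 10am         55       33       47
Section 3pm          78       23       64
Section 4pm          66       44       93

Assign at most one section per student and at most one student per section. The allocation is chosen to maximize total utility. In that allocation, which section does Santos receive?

Santos receives Section 10am.

Optimal: Costa→Section 3pm (78 points), Santos→Section 10am (33 points), Mendoza→Section 4pm (93 points) — total 78+33+93 = 204 points.
Row-greedy (each student in turn takes its best remaining section) gives 169 points, worse by 35.
Next-best assignment: Costa→Section 10am, Santos→Section 3pm, Mendoza→Section 4pm = 171 points.
Checked against all permutations: 204 points is optimal.
Santos's own top section is Section 4pm (44 points), but forcing Santos→Section 4pm and reassigning the rest optimally gives only 169 points — worse by 35.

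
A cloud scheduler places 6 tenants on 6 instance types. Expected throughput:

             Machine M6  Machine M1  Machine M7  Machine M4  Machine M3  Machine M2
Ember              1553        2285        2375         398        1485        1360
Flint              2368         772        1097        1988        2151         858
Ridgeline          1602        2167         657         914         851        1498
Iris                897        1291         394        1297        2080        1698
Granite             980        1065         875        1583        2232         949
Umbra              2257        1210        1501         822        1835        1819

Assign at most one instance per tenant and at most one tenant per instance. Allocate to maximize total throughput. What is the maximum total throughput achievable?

Maximum total: 12717 ops/s

Optimal: Ember→Machine M7 (2375 ops/s), Flint→Machine M4 (1988 ops/s), Ridgeline→Machine M1 (2167 ops/s), Iris→Machine M2 (1698 ops/s), Granite→Machine M3 (2232 ops/s), Umbra→Machine M6 (2257 ops/s) — total 2375+1988+2167+1698+2232+2257 = 12717 ops/s.
Next-best assignment: Ember→Machine M7, Flint→Machine M6, Ridgeline→Machine M1, Iris→Machine M3, Granite→Machine M4, Umbra→Machine M2 = 12392 ops/s.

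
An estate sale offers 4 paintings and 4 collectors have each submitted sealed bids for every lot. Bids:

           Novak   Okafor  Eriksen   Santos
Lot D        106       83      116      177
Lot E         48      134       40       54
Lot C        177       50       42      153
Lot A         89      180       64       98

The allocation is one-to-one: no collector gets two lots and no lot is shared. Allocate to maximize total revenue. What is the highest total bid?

This is a one-to-one assignment (maximum-weight bipartite matching).
Optimal: Novak→Lot C ($177), Okafor→Lot A ($180), Eriksen→Lot E ($40), Santos→Lot D ($177) — total 177+180+40+177 = $574.
Column-greedy (each lot in turn goes to its best remaining collector) gives $552, worse by 22.
Swapping Eriksen↔Novak (Eriksen→Lot C $42, Novak→Lot E $48) loses 127.
No other one-to-one assignment exceeds $574.

Maximum total: $574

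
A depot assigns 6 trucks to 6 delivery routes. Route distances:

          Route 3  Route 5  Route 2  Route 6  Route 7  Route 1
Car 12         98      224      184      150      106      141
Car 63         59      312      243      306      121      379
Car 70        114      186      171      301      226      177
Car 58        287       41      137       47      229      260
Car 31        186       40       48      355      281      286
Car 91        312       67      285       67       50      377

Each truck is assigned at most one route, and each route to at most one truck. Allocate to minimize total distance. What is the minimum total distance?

Optimal: Car 12→Route 7 (106 km), Car 63→Route 3 (59 km), Car 70→Route 1 (177 km), Car 58→Route 5 (41 km), Car 31→Route 2 (48 km), Car 91→Route 6 (67 km) — total 106+59+177+41+48+67 = 498 km.
Column-greedy (each route in turn goes to its cheapest remaining truck) gives 586 km, worse by 88.
Next-best assignment: Car 12→Route 7, Car 63→Route 3, Car 70→Route 1, Car 58→Route 6, Car 31→Route 2, Car 91→Route 5 = 504 km.
No other one-to-one assignment undercuts 498 km.

Min total: 498 km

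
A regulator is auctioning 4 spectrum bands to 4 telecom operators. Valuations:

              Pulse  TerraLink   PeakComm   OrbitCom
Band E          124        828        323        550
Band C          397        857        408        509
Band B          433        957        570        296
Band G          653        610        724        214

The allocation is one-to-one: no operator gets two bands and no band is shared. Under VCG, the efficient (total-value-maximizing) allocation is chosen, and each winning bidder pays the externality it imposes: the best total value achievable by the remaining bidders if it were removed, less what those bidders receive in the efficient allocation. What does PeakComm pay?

Efficient allocation: Pulse→Band G ($653M), TerraLink→Band C ($857M), PeakComm→Band B ($570M), OrbitCom→Band E ($550M); total welfare W = $2630M.
PeakComm receives Band B at value $570M, so the others get W − 570 = $2060M.
Without PeakComm: best allocation of the remaining 3 bidders over all 4 bands is Pulse→Band G ($653M), TerraLink→Band B ($957M), OrbitCom→Band E ($550M), total $2160M.
VCG payment = (others' best without PeakComm) − (others' welfare with PeakComm) = 2160 − 2060 = $100M.

PeakComm pays $100M.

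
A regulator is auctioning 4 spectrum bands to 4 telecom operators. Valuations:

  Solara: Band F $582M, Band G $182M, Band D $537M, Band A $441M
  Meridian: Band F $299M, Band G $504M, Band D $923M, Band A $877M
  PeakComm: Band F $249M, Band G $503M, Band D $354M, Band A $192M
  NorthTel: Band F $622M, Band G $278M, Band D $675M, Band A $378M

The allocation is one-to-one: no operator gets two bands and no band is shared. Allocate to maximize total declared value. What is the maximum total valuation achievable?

Max total: $2637M

Optimal: Solara→Band F ($582M), Meridian→Band A ($877M), PeakComm→Band G ($503M), NorthTel→Band D ($675M) — total 582+877+503+675 = $2637M.
Column-greedy (each band in turn goes to its best remaining operator) gives $1855M, worse by 782.
Next-best assignment: Solara→Band D, Meridian→Band A, PeakComm→Band G, NorthTel→Band F = $2539M.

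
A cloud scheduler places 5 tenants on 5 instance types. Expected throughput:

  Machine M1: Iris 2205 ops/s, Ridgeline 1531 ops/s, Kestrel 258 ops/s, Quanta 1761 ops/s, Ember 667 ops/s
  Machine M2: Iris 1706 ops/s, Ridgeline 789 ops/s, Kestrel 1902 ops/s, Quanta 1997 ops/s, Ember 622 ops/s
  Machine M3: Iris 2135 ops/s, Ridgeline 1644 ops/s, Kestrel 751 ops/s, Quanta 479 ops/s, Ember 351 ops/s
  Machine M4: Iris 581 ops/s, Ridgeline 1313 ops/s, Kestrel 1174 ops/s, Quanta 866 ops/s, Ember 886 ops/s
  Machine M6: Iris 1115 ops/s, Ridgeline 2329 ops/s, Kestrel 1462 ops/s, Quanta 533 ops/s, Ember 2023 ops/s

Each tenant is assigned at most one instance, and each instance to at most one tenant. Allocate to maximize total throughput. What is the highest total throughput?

Max total: 9134 ops/s

Optimal: Iris→Machine M3 (2135 ops/s), Ridgeline→Machine M4 (1313 ops/s), Kestrel→Machine M2 (1902 ops/s), Quanta→Machine M1 (1761 ops/s), Ember→Machine M6 (2023 ops/s) — total 2135+1313+1902+1761+2023 = 9134 ops/s.
Column-greedy (each instance in turn goes to its best remaining tenant) gives 9043 ops/s, worse by 91.
Next-best assignment: Iris→Machine M1, Ridgeline→Machine M3, Kestrel→Machine M4, Quanta→Machine M2, Ember→Machine M6 = 9043 ops/s.
Every other assignment is strictly worse.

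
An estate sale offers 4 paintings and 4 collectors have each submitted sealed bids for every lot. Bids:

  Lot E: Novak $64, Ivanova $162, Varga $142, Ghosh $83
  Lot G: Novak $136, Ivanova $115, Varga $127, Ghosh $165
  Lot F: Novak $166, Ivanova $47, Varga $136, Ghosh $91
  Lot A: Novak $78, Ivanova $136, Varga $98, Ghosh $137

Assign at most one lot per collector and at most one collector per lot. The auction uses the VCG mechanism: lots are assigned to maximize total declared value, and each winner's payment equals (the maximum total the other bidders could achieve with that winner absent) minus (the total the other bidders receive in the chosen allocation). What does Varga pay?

Efficient allocation: Novak→Lot F ($166), Ivanova→Lot A ($136), Varga→Lot E ($142), Ghosh→Lot G ($165); total welfare W = $609.
Varga receives Lot E at value $142, so the others get W − 142 = $467.
Without Varga: best allocation of the remaining 3 bidders over all 4 lots is Novak→Lot F ($166), Ivanova→Lot E ($162), Ghosh→Lot G ($165), total $493.
VCG payment = (others' best without Varga) − (others' welfare with Varga) = 493 − 467 = $26.

Varga pays $26.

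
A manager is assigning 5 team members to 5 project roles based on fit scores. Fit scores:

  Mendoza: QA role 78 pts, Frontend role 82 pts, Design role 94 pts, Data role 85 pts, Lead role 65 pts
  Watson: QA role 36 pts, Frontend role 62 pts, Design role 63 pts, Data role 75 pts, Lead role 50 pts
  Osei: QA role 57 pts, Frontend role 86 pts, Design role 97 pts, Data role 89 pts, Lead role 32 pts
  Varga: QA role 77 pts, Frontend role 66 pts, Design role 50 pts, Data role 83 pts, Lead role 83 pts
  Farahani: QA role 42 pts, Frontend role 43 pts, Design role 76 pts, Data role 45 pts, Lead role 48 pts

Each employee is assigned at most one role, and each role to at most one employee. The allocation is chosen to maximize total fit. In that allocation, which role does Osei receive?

Osei receives Frontend role.

Treat this as an assignment problem: match each employee to one role.
Optimal: Mendoza→QA role (78 pts), Watson→Data role (75 pts), Osei→Frontend role (86 pts), Varga→Lead role (83 pts), Farahani→Design role (76 pts) — total 78+75+86+83+76 = 398 pts.
Row-greedy (each employee in turn takes its best remaining role) gives 380 pts, worse by 18.
Osei's own top role is Design role (97 pts), but forcing Osei→Design role and reassigning the rest optimally gives only 379 pts — worse by 19.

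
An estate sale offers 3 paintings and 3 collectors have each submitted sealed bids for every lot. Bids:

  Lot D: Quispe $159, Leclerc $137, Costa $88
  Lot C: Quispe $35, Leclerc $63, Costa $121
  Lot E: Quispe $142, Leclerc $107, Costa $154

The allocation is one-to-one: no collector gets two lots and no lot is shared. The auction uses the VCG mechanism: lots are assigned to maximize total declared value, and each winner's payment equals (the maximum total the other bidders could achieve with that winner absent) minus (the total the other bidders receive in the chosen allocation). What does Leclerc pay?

Leclerc pays $50.

Efficient allocation: Quispe→Lot E ($142), Leclerc→Lot D ($137), Costa→Lot C ($121); total welfare W = $400.
Leclerc receives Lot D at value $137, so the others get W − 137 = $263.
Without Leclerc: best allocation of the remaining 2 bidders over all 3 lots is Quispe→Lot D ($159), Costa→Lot E ($154), total $313.
VCG payment = (others' best without Leclerc) − (others' welfare with Leclerc) = 313 − 263 = $50.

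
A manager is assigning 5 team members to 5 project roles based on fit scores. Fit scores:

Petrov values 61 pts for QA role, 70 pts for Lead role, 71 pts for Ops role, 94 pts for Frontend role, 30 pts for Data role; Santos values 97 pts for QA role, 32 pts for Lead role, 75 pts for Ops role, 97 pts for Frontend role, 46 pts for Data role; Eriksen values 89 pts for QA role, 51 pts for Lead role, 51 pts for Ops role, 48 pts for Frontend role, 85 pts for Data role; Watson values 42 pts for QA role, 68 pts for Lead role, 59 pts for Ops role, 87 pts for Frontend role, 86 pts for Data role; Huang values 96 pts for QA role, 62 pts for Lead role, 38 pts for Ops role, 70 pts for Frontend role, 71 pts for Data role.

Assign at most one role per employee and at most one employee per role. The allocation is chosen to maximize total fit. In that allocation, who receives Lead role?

Optimal: Petrov→Frontend role (94 pts), Santos→Ops role (75 pts), Eriksen→Data role (85 pts), Watson→Lead role (68 pts), Huang→QA role (96 pts) — total 94+75+85+68+96 = 418 pts.
Column-greedy (each role in turn goes to its best remaining employee) gives 381 pts, worse by 37.
Every other assignment is strictly worse.
Watson's own top role is Frontend role (87 pts), but forcing Watson→Frontend role and reassigning the rest optimally gives only 413 pts — worse by 5.

Watson receives Lead role.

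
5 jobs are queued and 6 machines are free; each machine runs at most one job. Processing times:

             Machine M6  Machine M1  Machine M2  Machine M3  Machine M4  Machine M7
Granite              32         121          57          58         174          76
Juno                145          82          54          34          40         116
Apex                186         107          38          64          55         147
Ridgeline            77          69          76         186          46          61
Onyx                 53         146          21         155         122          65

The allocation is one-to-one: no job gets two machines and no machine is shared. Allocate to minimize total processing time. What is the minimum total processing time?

Optimal: Granite→Machine M6 (32 min), Juno→Machine M3 (34 min), Apex→Machine M4 (55 min), Ridgeline→Machine M7 (61 min), Onyx→Machine M2 (21 min) — total 32+34+55+61+21 = 203 min.
Row-greedy (each job in turn takes its cheapest remaining machine) gives 215 min, worse by 12.
Next-best assignment: Granite→Machine M6, Juno→Machine M3, Apex→Machine M4, Ridgeline→Machine M1, Onyx→Machine M2 = 211 min.

Min total: 203 min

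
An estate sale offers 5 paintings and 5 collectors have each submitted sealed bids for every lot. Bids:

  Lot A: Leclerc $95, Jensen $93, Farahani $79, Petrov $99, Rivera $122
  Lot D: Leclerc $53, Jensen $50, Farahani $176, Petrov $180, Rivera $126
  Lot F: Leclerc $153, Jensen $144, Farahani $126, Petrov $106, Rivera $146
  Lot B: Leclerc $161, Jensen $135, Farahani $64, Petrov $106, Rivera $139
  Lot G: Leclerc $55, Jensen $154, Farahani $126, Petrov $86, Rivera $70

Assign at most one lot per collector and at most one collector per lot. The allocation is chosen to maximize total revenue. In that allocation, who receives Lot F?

Farahani receives Lot F.

Treat this as an assignment problem: match each collector to one lot.
Optimal: Leclerc→Lot B ($161), Jensen→Lot G ($154), Farahani→Lot F ($126), Petrov→Lot D ($180), Rivera→Lot A ($122) — total 161+154+126+180+122 = $743.
Row-greedy (each collector in turn takes its best remaining lot) gives $719, worse by 24.
Next-best assignment: Leclerc→Lot B, Jensen→Lot G, Farahani→Lot D, Petrov→Lot A, Rivera→Lot F = $736.
Checked against all permutations: $743 is optimal.
Farahani's own top lot is Lot D ($176), but forcing Farahani→Lot D and reassigning the rest optimally gives only $736 — worse by 7.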